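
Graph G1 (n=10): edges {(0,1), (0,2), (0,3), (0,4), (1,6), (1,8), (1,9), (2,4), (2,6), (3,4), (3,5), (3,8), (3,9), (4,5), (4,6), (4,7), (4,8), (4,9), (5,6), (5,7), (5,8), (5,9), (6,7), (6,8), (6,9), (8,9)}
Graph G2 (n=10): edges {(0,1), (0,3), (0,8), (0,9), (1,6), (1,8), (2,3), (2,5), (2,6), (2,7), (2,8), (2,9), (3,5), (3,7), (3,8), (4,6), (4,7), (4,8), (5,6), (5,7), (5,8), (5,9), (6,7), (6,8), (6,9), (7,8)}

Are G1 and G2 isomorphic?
Yes, isomorphic

The graphs are isomorphic.
One valid mapping φ: V(G1) → V(G2): 0→0, 1→9, 2→1, 3→3, 4→8, 5→7, 6→6, 7→4, 8→2, 9→5

Verify φ preserves adjacency — for each edge of G1, its image is an edge of G2:
  (0,1) → (φ(0),φ(1)) = (0,9) ∈ E(G2) ✓
  (0,2) → (φ(0),φ(2)) = (0,1) ∈ E(G2) ✓
  (0,3) → (φ(0),φ(3)) = (0,3) ∈ E(G2) ✓
  (0,4) → (φ(0),φ(4)) = (0,8) ∈ E(G2) ✓
  (1,6) → (φ(1),φ(6)) = (6,9) ∈ E(G2) ✓
  (1,8) → (φ(1),φ(8)) = (2,9) ∈ E(G2) ✓
  (1,9) → (φ(1),φ(9)) = (5,9) ∈ E(G2) ✓
  (2,4) → (φ(2),φ(4)) = (1,8) ∈ E(G2) ✓
  (2,6) → (φ(2),φ(6)) = (1,6) ∈ E(G2) ✓
  (3,4) → (φ(3),φ(4)) = (3,8) ∈ E(G2) ✓
  (3,5) → (φ(3),φ(5)) = (3,7) ∈ E(G2) ✓
  (3,8) → (φ(3),φ(8)) = (2,3) ∈ E(G2) ✓
  (3,9) → (φ(3),φ(9)) = (3,5) ∈ E(G2) ✓
  (4,5) → (φ(4),φ(5)) = (7,8) ∈ E(G2) ✓
  (4,6) → (φ(4),φ(6)) = (6,8) ∈ E(G2) ✓
  (4,7) → (φ(4),φ(7)) = (4,8) ∈ E(G2) ✓
  (4,8) → (φ(4),φ(8)) = (2,8) ∈ E(G2) ✓
  (4,9) → (φ(4),φ(9)) = (5,8) ∈ E(G2) ✓
  (5,6) → (φ(5),φ(6)) = (6,7) ∈ E(G2) ✓
  (5,7) → (φ(5),φ(7)) = (4,7) ∈ E(G2) ✓
  (5,8) → (φ(5),φ(8)) = (2,7) ∈ E(G2) ✓
  (5,9) → (φ(5),φ(9)) = (5,7) ∈ E(G2) ✓
  (6,7) → (φ(6),φ(7)) = (4,6) ∈ E(G2) ✓
  (6,8) → (φ(6),φ(8)) = (2,6) ∈ E(G2) ✓
  (6,9) → (φ(6),φ(9)) = (5,6) ∈ E(G2) ✓
  (8,9) → (φ(8),φ(9)) = (2,5) ∈ E(G2) ✓
All 26 edges of G1 map to edges of G2, and |E(G1)| = |E(G2)| = 26, so φ is a bijection on edges as well as vertices. Hence G1 ≅ G2.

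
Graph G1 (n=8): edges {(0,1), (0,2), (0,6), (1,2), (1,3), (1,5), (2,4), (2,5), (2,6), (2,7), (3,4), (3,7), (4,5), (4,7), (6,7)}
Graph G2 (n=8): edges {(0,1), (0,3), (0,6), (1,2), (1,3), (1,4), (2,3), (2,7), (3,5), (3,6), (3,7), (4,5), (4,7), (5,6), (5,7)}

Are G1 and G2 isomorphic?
Yes, isomorphic

The graphs are isomorphic.
One valid mapping φ: V(G1) → V(G2): 0→0, 1→1, 2→3, 3→4, 4→7, 5→2, 6→6, 7→5

Verify φ preserves adjacency — for each edge of G1, its image is an edge of G2:
  (0,1) → (φ(0),φ(1)) = (0,1) ∈ E(G2) ✓
  (0,2) → (φ(0),φ(2)) = (0,3) ∈ E(G2) ✓
  (0,6) → (φ(0),φ(6)) = (0,6) ∈ E(G2) ✓
  (1,2) → (φ(1),φ(2)) = (1,3) ∈ E(G2) ✓
  (1,3) → (φ(1),φ(3)) = (1,4) ∈ E(G2) ✓
  (1,5) → (φ(1),φ(5)) = (1,2) ∈ E(G2) ✓
  (2,4) → (φ(2),φ(4)) = (3,7) ∈ E(G2) ✓
  (2,5) → (φ(2),φ(5)) = (2,3) ∈ E(G2) ✓
  (2,6) → (φ(2),φ(6)) = (3,6) ∈ E(G2) ✓
  (2,7) → (φ(2),φ(7)) = (3,5) ∈ E(G2) ✓
  (3,4) → (φ(3),φ(4)) = (4,7) ∈ E(G2) ✓
  (3,7) → (φ(3),φ(7)) = (4,5) ∈ E(G2) ✓
  (4,5) → (φ(4),φ(5)) = (2,7) ∈ E(G2) ✓
  (4,7) → (φ(4),φ(7)) = (5,7) ∈ E(G2) ✓
  (6,7) → (φ(6),φ(7)) = (5,6) ∈ E(G2) ✓
All 15 edges of G1 map to edges of G2, and |E(G1)| = |E(G2)| = 15, so φ is a bijection on edges as well as vertices. Hence G1 ≅ G2.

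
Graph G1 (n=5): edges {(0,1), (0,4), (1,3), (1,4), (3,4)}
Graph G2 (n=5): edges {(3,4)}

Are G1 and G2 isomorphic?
No, not isomorphic

The graphs are NOT isomorphic.

Connected components of G1: 2 component(s) with vertex sets [[2], [0, 1, 3, 4]], sizes [1, 4].
Connected components of G2: 4 component(s) with vertex sets [[0], [1], [2], [3, 4]], sizes [1, 1, 1, 2].
The number of connected components (and the multiset of component sizes) is an isomorphism invariant — an isomorphism maps each component of G1 bijectively onto a component of G2. Since G1 has 2 component(s) and G2 has 4, they cannot be isomorphic.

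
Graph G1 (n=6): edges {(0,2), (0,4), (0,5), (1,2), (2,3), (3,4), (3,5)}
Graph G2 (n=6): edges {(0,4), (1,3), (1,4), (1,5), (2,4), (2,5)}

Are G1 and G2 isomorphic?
No, not isomorphic

The graphs are NOT isomorphic.

Degrees in G1: deg(0)=3, deg(1)=1, deg(2)=3, deg(3)=3, deg(4)=2, deg(5)=2.
Sorted degree sequence of G1: [3, 3, 3, 2, 2, 1].
Degrees in G2: deg(0)=1, deg(1)=3, deg(2)=2, deg(3)=1, deg(4)=3, deg(5)=2.
Sorted degree sequence of G2: [3, 3, 2, 2, 1, 1].
The (sorted) degree sequence is an isomorphism invariant, so since G1 and G2 have different degree sequences they cannot be isomorphic.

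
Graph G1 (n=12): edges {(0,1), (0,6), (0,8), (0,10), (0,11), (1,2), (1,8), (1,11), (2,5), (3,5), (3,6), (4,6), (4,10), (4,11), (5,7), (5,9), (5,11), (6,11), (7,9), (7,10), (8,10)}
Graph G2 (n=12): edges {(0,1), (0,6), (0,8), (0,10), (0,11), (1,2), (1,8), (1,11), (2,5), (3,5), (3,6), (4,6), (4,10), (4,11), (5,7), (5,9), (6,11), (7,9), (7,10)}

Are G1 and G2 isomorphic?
No, not isomorphic

The graphs are NOT isomorphic.

Counting edges: G1 has 21 edge(s); G2 has 19 edge(s).
Edge count is an isomorphism invariant (a bijection on vertices induces a bijection on edges), so differing edge counts rule out isomorphism.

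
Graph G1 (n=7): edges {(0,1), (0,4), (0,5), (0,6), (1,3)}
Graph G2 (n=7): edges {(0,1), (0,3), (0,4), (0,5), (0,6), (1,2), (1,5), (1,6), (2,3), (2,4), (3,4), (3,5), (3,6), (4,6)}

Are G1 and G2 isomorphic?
No, not isomorphic

The graphs are NOT isomorphic.

Degrees in G1: deg(0)=4, deg(1)=2, deg(2)=0, deg(3)=1, deg(4)=1, deg(5)=1, deg(6)=1.
Sorted degree sequence of G1: [4, 2, 1, 1, 1, 1, 0].
Degrees in G2: deg(0)=5, deg(1)=4, deg(2)=3, deg(3)=5, deg(4)=4, deg(5)=3, deg(6)=4.
Sorted degree sequence of G2: [5, 5, 4, 4, 4, 3, 3].
The (sorted) degree sequence is an isomorphism invariant, so since G1 and G2 have different degree sequences they cannot be isomorphic.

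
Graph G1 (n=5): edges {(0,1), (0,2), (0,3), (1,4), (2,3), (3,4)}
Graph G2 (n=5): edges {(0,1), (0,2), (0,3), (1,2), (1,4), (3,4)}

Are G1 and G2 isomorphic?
Yes, isomorphic

The graphs are isomorphic.
One valid mapping φ: V(G1) → V(G2): 0→0, 1→3, 2→2, 3→1, 4→4

Verify φ preserves adjacency — for each edge of G1, its image is an edge of G2:
  (0,1) → (φ(0),φ(1)) = (0,3) ∈ E(G2) ✓
  (0,2) → (φ(0),φ(2)) = (0,2) ∈ E(G2) ✓
  (0,3) → (φ(0),φ(3)) = (0,1) ∈ E(G2) ✓
  (1,4) → (φ(1),φ(4)) = (3,4) ∈ E(G2) ✓
  (2,3) → (φ(2),φ(3)) = (1,2) ∈ E(G2) ✓
  (3,4) → (φ(3),φ(4)) = (1,4) ∈ E(G2) ✓
All 6 edges of G1 map to edges of G2, and |E(G1)| = |E(G2)| = 6, so φ is a bijection on edges as well as vertices. Hence G1 ≅ G2.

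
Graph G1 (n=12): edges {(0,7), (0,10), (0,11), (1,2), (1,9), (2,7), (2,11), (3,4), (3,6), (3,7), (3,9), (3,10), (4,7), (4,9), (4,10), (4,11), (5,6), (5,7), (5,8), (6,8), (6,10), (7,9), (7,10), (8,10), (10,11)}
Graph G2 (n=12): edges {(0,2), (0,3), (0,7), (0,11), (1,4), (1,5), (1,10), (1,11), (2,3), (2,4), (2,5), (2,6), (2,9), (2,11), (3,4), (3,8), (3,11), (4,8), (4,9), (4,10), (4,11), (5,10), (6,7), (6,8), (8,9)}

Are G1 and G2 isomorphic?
Yes, isomorphic

The graphs are isomorphic.
One valid mapping φ: V(G1) → V(G2): 0→9, 1→7, 2→6, 3→11, 4→3, 5→5, 6→1, 7→2, 8→10, 9→0, 10→4, 11→8

Verify φ preserves adjacency — for each edge of G1, its image is an edge of G2:
  (0,7) → (φ(0),φ(7)) = (2,9) ∈ E(G2) ✓
  (0,10) → (φ(0),φ(10)) = (4,9) ∈ E(G2) ✓
  (0,11) → (φ(0),φ(11)) = (8,9) ∈ E(G2) ✓
  (1,2) → (φ(1),φ(2)) = (6,7) ∈ E(G2) ✓
  (1,9) → (φ(1),φ(9)) = (0,7) ∈ E(G2) ✓
  (2,7) → (φ(2),φ(7)) = (2,6) ∈ E(G2) ✓
  (2,11) → (φ(2),φ(11)) = (6,8) ∈ E(G2) ✓
  (3,4) → (φ(3),φ(4)) = (3,11) ∈ E(G2) ✓
  (3,6) → (φ(3),φ(6)) = (1,11) ∈ E(G2) ✓
  (3,7) → (φ(3),φ(7)) = (2,11) ∈ E(G2) ✓
  (3,9) → (φ(3),φ(9)) = (0,11) ∈ E(G2) ✓
  (3,10) → (φ(3),φ(10)) = (4,11) ∈ E(G2) ✓
  (4,7) → (φ(4),φ(7)) = (2,3) ∈ E(G2) ✓
  (4,9) → (φ(4),φ(9)) = (0,3) ∈ E(G2) ✓
  (4,10) → (φ(4),φ(10)) = (3,4) ∈ E(G2) ✓
  (4,11) → (φ(4),φ(11)) = (3,8) ∈ E(G2) ✓
  (5,6) → (φ(5),φ(6)) = (1,5) ∈ E(G2) ✓
  (5,7) → (φ(5),φ(7)) = (2,5) ∈ E(G2) ✓
  (5,8) → (φ(5),φ(8)) = (5,10) ∈ E(G2) ✓
  (6,8) → (φ(6),φ(8)) = (1,10) ∈ E(G2) ✓
  (6,10) → (φ(6),φ(10)) = (1,4) ∈ E(G2) ✓
  (7,9) → (φ(7),φ(9)) = (0,2) ∈ E(G2) ✓
  (7,10) → (φ(7),φ(10)) = (2,4) ∈ E(G2) ✓
  (8,10) → (φ(8),φ(10)) = (4,10) ∈ E(G2) ✓
  (10,11) → (φ(10),φ(11)) = (4,8) ∈ E(G2) ✓
All 25 edges of G1 map to edges of G2, and |E(G1)| = |E(G2)| = 25, so φ is a bijection on edges as well as vertices. Hence G1 ≅ G2.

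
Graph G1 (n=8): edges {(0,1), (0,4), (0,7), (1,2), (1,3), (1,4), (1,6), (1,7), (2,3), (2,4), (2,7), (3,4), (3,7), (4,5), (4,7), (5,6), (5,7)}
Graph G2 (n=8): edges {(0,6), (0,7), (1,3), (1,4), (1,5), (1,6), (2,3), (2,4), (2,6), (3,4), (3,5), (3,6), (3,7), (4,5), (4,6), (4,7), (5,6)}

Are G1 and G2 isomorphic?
Yes, isomorphic

The graphs are isomorphic.
One valid mapping φ: V(G1) → V(G2): 0→2, 1→6, 2→5, 3→1, 4→3, 5→7, 6→0, 7→4

Verify φ preserves adjacency — for each edge of G1, its image is an edge of G2:
  (0,1) → (φ(0),φ(1)) = (2,6) ∈ E(G2) ✓
  (0,4) → (φ(0),φ(4)) = (2,3) ∈ E(G2) ✓
  (0,7) → (φ(0),φ(7)) = (2,4) ∈ E(G2) ✓
  (1,2) → (φ(1),φ(2)) = (5,6) ∈ E(G2) ✓
  (1,3) → (φ(1),φ(3)) = (1,6) ∈ E(G2) ✓
  (1,4) → (φ(1),φ(4)) = (3,6) ∈ E(G2) ✓
  (1,6) → (φ(1),φ(6)) = (0,6) ∈ E(G2) ✓
  (1,7) → (φ(1),φ(7)) = (4,6) ∈ E(G2) ✓
  (2,3) → (φ(2),φ(3)) = (1,5) ∈ E(G2) ✓
  (2,4) → (φ(2),φ(4)) = (3,5) ∈ E(G2) ✓
  (2,7) → (φ(2),φ(7)) = (4,5) ∈ E(G2) ✓
  (3,4) → (φ(3),φ(4)) = (1,3) ∈ E(G2) ✓
  (3,7) → (φ(3),φ(7)) = (1,4) ∈ E(G2) ✓
  (4,5) → (φ(4),φ(5)) = (3,7) ∈ E(G2) ✓
  (4,7) → (φ(4),φ(7)) = (3,4) ∈ E(G2) ✓
  (5,6) → (φ(5),φ(6)) = (0,7) ∈ E(G2) ✓
  (5,7) → (φ(5),φ(7)) = (4,7) ∈ E(G2) ✓
All 17 edges of G1 map to edges of G2, and |E(G1)| = |E(G2)| = 17, so φ is a bijection on edges as well as vertices. Hence G1 ≅ G2.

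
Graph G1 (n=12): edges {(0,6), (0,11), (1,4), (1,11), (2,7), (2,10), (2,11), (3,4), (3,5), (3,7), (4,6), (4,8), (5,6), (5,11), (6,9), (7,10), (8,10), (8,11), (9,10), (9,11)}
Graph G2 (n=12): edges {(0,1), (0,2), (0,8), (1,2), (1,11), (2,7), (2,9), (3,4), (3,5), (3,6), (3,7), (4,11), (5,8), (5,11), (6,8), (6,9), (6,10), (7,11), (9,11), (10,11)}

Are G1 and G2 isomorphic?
Yes, isomorphic

The graphs are isomorphic.
One valid mapping φ: V(G1) → V(G2): 0→4, 1→10, 2→1, 3→8, 4→6, 5→5, 6→3, 7→0, 8→9, 9→7, 10→2, 11→11

Verify φ preserves adjacency — for each edge of G1, its image is an edge of G2:
  (0,6) → (φ(0),φ(6)) = (3,4) ∈ E(G2) ✓
  (0,11) → (φ(0),φ(11)) = (4,11) ∈ E(G2) ✓
  (1,4) → (φ(1),φ(4)) = (6,10) ∈ E(G2) ✓
  (1,11) → (φ(1),φ(11)) = (10,11) ∈ E(G2) ✓
  (2,7) → (φ(2),φ(7)) = (0,1) ∈ E(G2) ✓
  (2,10) → (φ(2),φ(10)) = (1,2) ∈ E(G2) ✓
  (2,11) → (φ(2),φ(11)) = (1,11) ∈ E(G2) ✓
  (3,4) → (φ(3),φ(4)) = (6,8) ∈ E(G2) ✓
  (3,5) → (φ(3),φ(5)) = (5,8) ∈ E(G2) ✓
  (3,7) → (φ(3),φ(7)) = (0,8) ∈ E(G2) ✓
  (4,6) → (φ(4),φ(6)) = (3,6) ∈ E(G2) ✓
  (4,8) → (φ(4),φ(8)) = (6,9) ∈ E(G2) ✓
  (5,6) → (φ(5),φ(6)) = (3,5) ∈ E(G2) ✓
  (5,11) → (φ(5),φ(11)) = (5,11) ∈ E(G2) ✓
  (6,9) → (φ(6),φ(9)) = (3,7) ∈ E(G2) ✓
  (7,10) → (φ(7),φ(10)) = (0,2) ∈ E(G2) ✓
  (8,10) → (φ(8),φ(10)) = (2,9) ∈ E(G2) ✓
  (8,11) → (φ(8),φ(11)) = (9,11) ∈ E(G2) ✓
  (9,10) → (φ(9),φ(10)) = (2,7) ∈ E(G2) ✓
  (9,11) → (φ(9),φ(11)) = (7,11) ∈ E(G2) ✓
All 20 edges of G1 map to edges of G2, and |E(G1)| = |E(G2)| = 20, so φ is a bijection on edges as well as vertices. Hence G1 ≅ G2.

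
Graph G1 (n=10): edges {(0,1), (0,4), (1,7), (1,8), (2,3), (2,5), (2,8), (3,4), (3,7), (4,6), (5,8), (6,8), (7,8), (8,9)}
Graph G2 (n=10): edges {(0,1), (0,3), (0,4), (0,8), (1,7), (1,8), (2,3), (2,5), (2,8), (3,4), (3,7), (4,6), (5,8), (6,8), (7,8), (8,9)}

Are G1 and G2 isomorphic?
No, not isomorphic

The graphs are NOT isomorphic.

Counting edges: G1 has 14 edge(s); G2 has 16 edge(s).
Edge count is an isomorphism invariant (a bijection on vertices induces a bijection on edges), so differing edge counts rule out isomorphism.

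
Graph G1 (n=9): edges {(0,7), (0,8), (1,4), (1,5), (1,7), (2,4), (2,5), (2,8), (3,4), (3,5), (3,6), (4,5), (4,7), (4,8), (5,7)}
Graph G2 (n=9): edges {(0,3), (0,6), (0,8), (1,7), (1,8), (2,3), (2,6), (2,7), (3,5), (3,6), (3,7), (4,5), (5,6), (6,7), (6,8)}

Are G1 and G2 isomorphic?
Yes, isomorphic

The graphs are isomorphic.
One valid mapping φ: V(G1) → V(G2): 0→1, 1→2, 2→0, 3→5, 4→6, 5→3, 6→4, 7→7, 8→8

Verify φ preserves adjacency — for each edge of G1, its image is an edge of G2:
  (0,7) → (φ(0),φ(7)) = (1,7) ∈ E(G2) ✓
  (0,8) → (φ(0),φ(8)) = (1,8) ∈ E(G2) ✓
  (1,4) → (φ(1),φ(4)) = (2,6) ∈ E(G2) ✓
  (1,5) → (φ(1),φ(5)) = (2,3) ∈ E(G2) ✓
  (1,7) → (φ(1),φ(7)) = (2,7) ∈ E(G2) ✓
  (2,4) → (φ(2),φ(4)) = (0,6) ∈ E(G2) ✓
  (2,5) → (φ(2),φ(5)) = (0,3) ∈ E(G2) ✓
  (2,8) → (φ(2),φ(8)) = (0,8) ∈ E(G2) ✓
  (3,4) → (φ(3),φ(4)) = (5,6) ∈ E(G2) ✓
  (3,5) → (φ(3),φ(5)) = (3,5) ∈ E(G2) ✓
  (3,6) → (φ(3),φ(6)) = (4,5) ∈ E(G2) ✓
  (4,5) → (φ(4),φ(5)) = (3,6) ∈ E(G2) ✓
  (4,7) → (φ(4),φ(7)) = (6,7) ∈ E(G2) ✓
  (4,8) → (φ(4),φ(8)) = (6,8) ∈ E(G2) ✓
  (5,7) → (φ(5),φ(7)) = (3,7) ∈ E(G2) ✓
All 15 edges of G1 map to edges of G2, and |E(G1)| = |E(G2)| = 15, so φ is a bijection on edges as well as vertices. Hence G1 ≅ G2.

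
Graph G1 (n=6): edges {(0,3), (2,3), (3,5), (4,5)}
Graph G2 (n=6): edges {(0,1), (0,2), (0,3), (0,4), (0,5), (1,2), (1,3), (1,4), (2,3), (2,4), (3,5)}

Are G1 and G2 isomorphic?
No, not isomorphic

The graphs are NOT isomorphic.

Degrees in G1: deg(0)=1, deg(1)=0, deg(2)=1, deg(3)=3, deg(4)=1, deg(5)=2.
Sorted degree sequence of G1: [3, 2, 1, 1, 1, 0].
Degrees in G2: deg(0)=5, deg(1)=4, deg(2)=4, deg(3)=4, deg(4)=3, deg(5)=2.
Sorted degree sequence of G2: [5, 4, 4, 4, 3, 2].
The (sorted) degree sequence is an isomorphism invariant, so since G1 and G2 have different degree sequences they cannot be isomorphic.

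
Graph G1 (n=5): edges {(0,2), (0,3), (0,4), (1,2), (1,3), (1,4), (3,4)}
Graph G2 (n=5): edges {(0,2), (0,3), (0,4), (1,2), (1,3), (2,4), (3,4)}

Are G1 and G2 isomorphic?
Yes, isomorphic

The graphs are isomorphic.
One valid mapping φ: V(G1) → V(G2): 0→3, 1→2, 2→1, 3→4, 4→0

Verify φ preserves adjacency — for each edge of G1, its image is an edge of G2:
  (0,2) → (φ(0),φ(2)) = (1,3) ∈ E(G2) ✓
  (0,3) → (φ(0),φ(3)) = (3,4) ∈ E(G2) ✓
  (0,4) → (φ(0),φ(4)) = (0,3) ∈ E(G2) ✓
  (1,2) → (φ(1),φ(2)) = (1,2) ∈ E(G2) ✓
  (1,3) → (φ(1),φ(3)) = (2,4) ∈ E(G2) ✓
  (1,4) → (φ(1),φ(4)) = (0,2) ∈ E(G2) ✓
  (3,4) → (φ(3),φ(4)) = (0,4) ∈ E(G2) ✓
All 7 edges of G1 map to edges of G2, and |E(G1)| = |E(G2)| = 7, so φ is a bijection on edges as well as vertices. Hence G1 ≅ G2.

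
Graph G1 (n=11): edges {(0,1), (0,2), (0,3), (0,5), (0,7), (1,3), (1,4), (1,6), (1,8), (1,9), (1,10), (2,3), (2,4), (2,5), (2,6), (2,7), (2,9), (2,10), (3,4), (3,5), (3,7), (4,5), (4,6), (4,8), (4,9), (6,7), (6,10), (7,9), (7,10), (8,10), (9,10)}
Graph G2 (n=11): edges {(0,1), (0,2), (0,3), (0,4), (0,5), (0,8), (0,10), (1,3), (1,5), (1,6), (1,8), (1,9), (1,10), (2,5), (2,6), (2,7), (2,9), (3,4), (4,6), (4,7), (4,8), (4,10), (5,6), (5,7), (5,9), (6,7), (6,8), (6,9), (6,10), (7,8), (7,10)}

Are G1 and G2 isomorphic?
Yes, isomorphic

The graphs are isomorphic.
One valid mapping φ: V(G1) → V(G2): 0→2, 1→0, 2→6, 3→5, 4→1, 5→9, 6→8, 7→7, 8→3, 9→10, 10→4

Verify φ preserves adjacency — for each edge of G1, its image is an edge of G2:
  (0,1) → (φ(0),φ(1)) = (0,2) ∈ E(G2) ✓
  (0,2) → (φ(0),φ(2)) = (2,6) ∈ E(G2) ✓
  (0,3) → (φ(0),φ(3)) = (2,5) ∈ E(G2) ✓
  (0,5) → (φ(0),φ(5)) = (2,9) ∈ E(G2) ✓
  (0,7) → (φ(0),φ(7)) = (2,7) ∈ E(G2) ✓
  (1,3) → (φ(1),φ(3)) = (0,5) ∈ E(G2) ✓
  (1,4) → (φ(1),φ(4)) = (0,1) ∈ E(G2) ✓
  (1,6) → (φ(1),φ(6)) = (0,8) ∈ E(G2) ✓
  (1,8) → (φ(1),φ(8)) = (0,3) ∈ E(G2) ✓
  (1,9) → (φ(1),φ(9)) = (0,10) ∈ E(G2) ✓
  (1,10) → (φ(1),φ(10)) = (0,4) ∈ E(G2) ✓
  (2,3) → (φ(2),φ(3)) = (5,6) ∈ E(G2) ✓
  (2,4) → (φ(2),φ(4)) = (1,6) ∈ E(G2) ✓
  (2,5) → (φ(2),φ(5)) = (6,9) ∈ E(G2) ✓
  (2,6) → (φ(2),φ(6)) = (6,8) ∈ E(G2) ✓
  (2,7) → (φ(2),φ(7)) = (6,7) ∈ E(G2) ✓
  (2,9) → (φ(2),φ(9)) = (6,10) ∈ E(G2) ✓
  (2,10) → (φ(2),φ(10)) = (4,6) ∈ E(G2) ✓
  (3,4) → (φ(3),φ(4)) = (1,5) ∈ E(G2) ✓
  (3,5) → (φ(3),φ(5)) = (5,9) ∈ E(G2) ✓
  (3,7) → (φ(3),φ(7)) = (5,7) ∈ E(G2) ✓
  (4,5) → (φ(4),φ(5)) = (1,9) ∈ E(G2) ✓
  (4,6) → (φ(4),φ(6)) = (1,8) ∈ E(G2) ✓
  (4,8) → (φ(4),φ(8)) = (1,3) ∈ E(G2) ✓
  (4,9) → (φ(4),φ(9)) = (1,10) ∈ E(G2) ✓
  (6,7) → (φ(6),φ(7)) = (7,8) ∈ E(G2) ✓
  (6,10) → (φ(6),φ(10)) = (4,8) ∈ E(G2) ✓
  (7,9) → (φ(7),φ(9)) = (7,10) ∈ E(G2) ✓
  (7,10) → (φ(7),φ(10)) = (4,7) ∈ E(G2) ✓
  (8,10) → (φ(8),φ(10)) = (3,4) ∈ E(G2) ✓
  (9,10) → (φ(9),φ(10)) = (4,10) ∈ E(G2) ✓
All 31 edges of G1 map to edges of G2, and |E(G1)| = |E(G2)| = 31, so φ is a bijection on edges as well as vertices. Hence G1 ≅ G2.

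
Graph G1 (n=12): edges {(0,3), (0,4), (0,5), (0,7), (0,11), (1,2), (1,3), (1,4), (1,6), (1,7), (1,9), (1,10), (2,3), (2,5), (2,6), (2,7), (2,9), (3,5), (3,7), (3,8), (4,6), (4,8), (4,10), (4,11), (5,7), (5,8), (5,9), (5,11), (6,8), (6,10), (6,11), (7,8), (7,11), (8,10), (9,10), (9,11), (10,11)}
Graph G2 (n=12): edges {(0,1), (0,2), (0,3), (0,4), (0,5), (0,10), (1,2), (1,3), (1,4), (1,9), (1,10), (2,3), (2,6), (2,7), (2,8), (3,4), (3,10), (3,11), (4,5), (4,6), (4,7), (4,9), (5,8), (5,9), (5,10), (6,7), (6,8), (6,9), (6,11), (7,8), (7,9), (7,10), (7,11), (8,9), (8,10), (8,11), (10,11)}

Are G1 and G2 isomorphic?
Yes, isomorphic

The graphs are isomorphic.
One valid mapping φ: V(G1) → V(G2): 0→11, 1→4, 2→9, 3→6, 4→3, 5→8, 6→1, 7→7, 8→2, 9→5, 10→0, 11→10

Verify φ preserves adjacency — for each edge of G1, its image is an edge of G2:
  (0,3) → (φ(0),φ(3)) = (6,11) ∈ E(G2) ✓
  (0,4) → (φ(0),φ(4)) = (3,11) ∈ E(G2) ✓
  (0,5) → (φ(0),φ(5)) = (8,11) ∈ E(G2) ✓
  (0,7) → (φ(0),φ(7)) = (7,11) ∈ E(G2) ✓
  (0,11) → (φ(0),φ(11)) = (10,11) ∈ E(G2) ✓
  (1,2) → (φ(1),φ(2)) = (4,9) ∈ E(G2) ✓
  (1,3) → (φ(1),φ(3)) = (4,6) ∈ E(G2) ✓
  (1,4) → (φ(1),φ(4)) = (3,4) ∈ E(G2) ✓
  (1,6) → (φ(1),φ(6)) = (1,4) ∈ E(G2) ✓
  (1,7) → (φ(1),φ(7)) = (4,7) ∈ E(G2) ✓
  (1,9) → (φ(1),φ(9)) = (4,5) ∈ E(G2) ✓
  (1,10) → (φ(1),φ(10)) = (0,4) ∈ E(G2) ✓
  (2,3) → (φ(2),φ(3)) = (6,9) ∈ E(G2) ✓
  (2,5) → (φ(2),φ(5)) = (8,9) ∈ E(G2) ✓
  (2,6) → (φ(2),φ(6)) = (1,9) ∈ E(G2) ✓
  (2,7) → (φ(2),φ(7)) = (7,9) ∈ E(G2) ✓
  (2,9) → (φ(2),φ(9)) = (5,9) ∈ E(G2) ✓
  (3,5) → (φ(3),φ(5)) = (6,8) ∈ E(G2) ✓
  (3,7) → (φ(3),φ(7)) = (6,7) ∈ E(G2) ✓
  (3,8) → (φ(3),φ(8)) = (2,6) ∈ E(G2) ✓
  (4,6) → (φ(4),φ(6)) = (1,3) ∈ E(G2) ✓
  (4,8) → (φ(4),φ(8)) = (2,3) ∈ E(G2) ✓
  (4,10) → (φ(4),φ(10)) = (0,3) ∈ E(G2) ✓
  (4,11) → (φ(4),φ(11)) = (3,10) ∈ E(G2) ✓
  (5,7) → (φ(5),φ(7)) = (7,8) ∈ E(G2) ✓
  (5,8) → (φ(5),φ(8)) = (2,8) ∈ E(G2) ✓
  (5,9) → (φ(5),φ(9)) = (5,8) ∈ E(G2) ✓
  (5,11) → (φ(5),φ(11)) = (8,10) ∈ E(G2) ✓
  (6,8) → (φ(6),φ(8)) = (1,2) ∈ E(G2) ✓
  (6,10) → (φ(6),φ(10)) = (0,1) ∈ E(G2) ✓
  (6,11) → (φ(6),φ(11)) = (1,10) ∈ E(G2) ✓
  (7,8) → (φ(7),φ(8)) = (2,7) ∈ E(G2) ✓
  (7,11) → (φ(7),φ(11)) = (7,10) ∈ E(G2) ✓
  (8,10) → (φ(8),φ(10)) = (0,2) ∈ E(G2) ✓
  (9,10) → (φ(9),φ(10)) = (0,5) ∈ E(G2) ✓
  (9,11) → (φ(9),φ(11)) = (5,10) ∈ E(G2) ✓
  (10,11) → (φ(10),φ(11)) = (0,10) ∈ E(G2) ✓
All 37 edges of G1 map to edges of G2, and |E(G1)| = |E(G2)| = 37, so φ is a bijection on edges as well as vertices. Hence G1 ≅ G2.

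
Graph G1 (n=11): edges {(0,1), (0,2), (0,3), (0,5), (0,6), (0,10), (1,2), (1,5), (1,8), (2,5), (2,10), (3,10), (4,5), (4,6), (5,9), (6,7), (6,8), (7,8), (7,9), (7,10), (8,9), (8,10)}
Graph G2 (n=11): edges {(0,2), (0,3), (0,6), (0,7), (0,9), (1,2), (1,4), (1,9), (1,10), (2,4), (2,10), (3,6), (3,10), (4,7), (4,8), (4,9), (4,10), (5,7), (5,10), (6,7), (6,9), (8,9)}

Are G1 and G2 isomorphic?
Yes, isomorphic

The graphs are isomorphic.
One valid mapping φ: V(G1) → V(G2): 0→4, 1→2, 2→1, 3→8, 4→5, 5→10, 6→7, 7→6, 8→0, 9→3, 10→9

Verify φ preserves adjacency — for each edge of G1, its image is an edge of G2:
  (0,1) → (φ(0),φ(1)) = (2,4) ∈ E(G2) ✓
  (0,2) → (φ(0),φ(2)) = (1,4) ∈ E(G2) ✓
  (0,3) → (φ(0),φ(3)) = (4,8) ∈ E(G2) ✓
  (0,5) → (φ(0),φ(5)) = (4,10) ∈ E(G2) ✓
  (0,6) → (φ(0),φ(6)) = (4,7) ∈ E(G2) ✓
  (0,10) → (φ(0),φ(10)) = (4,9) ∈ E(G2) ✓
  (1,2) → (φ(1),φ(2)) = (1,2) ∈ E(G2) ✓
  (1,5) → (φ(1),φ(5)) = (2,10) ∈ E(G2) ✓
  (1,8) → (φ(1),φ(8)) = (0,2) ∈ E(G2) ✓
  (2,5) → (φ(2),φ(5)) = (1,10) ∈ E(G2) ✓
  (2,10) → (φ(2),φ(10)) = (1,9) ∈ E(G2) ✓
  (3,10) → (φ(3),φ(10)) = (8,9) ∈ E(G2) ✓
  (4,5) → (φ(4),φ(5)) = (5,10) ∈ E(G2) ✓
  (4,6) → (φ(4),φ(6)) = (5,7) ∈ E(G2) ✓
  (5,9) → (φ(5),φ(9)) = (3,10) ∈ E(G2) ✓
  (6,7) → (φ(6),φ(7)) = (6,7) ∈ E(G2) ✓
  (6,8) → (φ(6),φ(8)) = (0,7) ∈ E(G2) ✓
  (7,8) → (φ(7),φ(8)) = (0,6) ∈ E(G2) ✓
  (7,9) → (φ(7),φ(9)) = (3,6) ∈ E(G2) ✓
  (7,10) → (φ(7),φ(10)) = (6,9) ∈ E(G2) ✓
  (8,9) → (φ(8),φ(9)) = (0,3) ∈ E(G2) ✓
  (8,10) → (φ(8),φ(10)) = (0,9) ∈ E(G2) ✓
All 22 edges of G1 map to edges of G2, and |E(G1)| = |E(G2)| = 22, so φ is a bijection on edges as well as vertices. Hence G1 ≅ G2.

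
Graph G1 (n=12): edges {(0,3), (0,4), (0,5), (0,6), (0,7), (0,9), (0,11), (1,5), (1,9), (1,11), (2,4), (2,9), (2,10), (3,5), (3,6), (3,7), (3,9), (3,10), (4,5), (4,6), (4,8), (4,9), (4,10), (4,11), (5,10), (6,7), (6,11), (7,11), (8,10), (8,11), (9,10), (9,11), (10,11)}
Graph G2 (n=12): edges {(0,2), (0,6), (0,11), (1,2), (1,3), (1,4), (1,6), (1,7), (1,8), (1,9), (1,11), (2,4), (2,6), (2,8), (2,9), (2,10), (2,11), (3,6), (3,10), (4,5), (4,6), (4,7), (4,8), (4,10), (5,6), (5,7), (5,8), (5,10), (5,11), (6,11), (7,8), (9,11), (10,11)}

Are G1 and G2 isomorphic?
Yes, isomorphic

The graphs are isomorphic.
One valid mapping φ: V(G1) → V(G2): 0→4, 1→3, 2→0, 3→5, 4→2, 5→10, 6→8, 7→7, 8→9, 9→6, 10→11, 11→1

Verify φ preserves adjacency — for each edge of G1, its image is an edge of G2:
  (0,3) → (φ(0),φ(3)) = (4,5) ∈ E(G2) ✓
  (0,4) → (φ(0),φ(4)) = (2,4) ∈ E(G2) ✓
  (0,5) → (φ(0),φ(5)) = (4,10) ∈ E(G2) ✓
  (0,6) → (φ(0),φ(6)) = (4,8) ∈ E(G2) ✓
  (0,7) → (φ(0),φ(7)) = (4,7) ∈ E(G2) ✓
  (0,9) → (φ(0),φ(9)) = (4,6) ∈ E(G2) ✓
  (0,11) → (φ(0),φ(11)) = (1,4) ∈ E(G2) ✓
  (1,5) → (φ(1),φ(5)) = (3,10) ∈ E(G2) ✓
  (1,9) → (φ(1),φ(9)) = (3,6) ∈ E(G2) ✓
  (1,11) → (φ(1),φ(11)) = (1,3) ∈ E(G2) ✓
  (2,4) → (φ(2),φ(4)) = (0,2) ∈ E(G2) ✓
  (2,9) → (φ(2),φ(9)) = (0,6) ∈ E(G2) ✓
  (2,10) → (φ(2),φ(10)) = (0,11) ∈ E(G2) ✓
  (3,5) → (φ(3),φ(5)) = (5,10) ∈ E(G2) ✓
  (3,6) → (φ(3),φ(6)) = (5,8) ∈ E(G2) ✓
  (3,7) → (φ(3),φ(7)) = (5,7) ∈ E(G2) ✓
  (3,9) → (φ(3),φ(9)) = (5,6) ∈ E(G2) ✓
  (3,10) → (φ(3),φ(10)) = (5,11) ∈ E(G2) ✓
  (4,5) → (φ(4),φ(5)) = (2,10) ∈ E(G2) ✓
  (4,6) → (φ(4),φ(6)) = (2,8) ∈ E(G2) ✓
  (4,8) → (φ(4),φ(8)) = (2,9) ∈ E(G2) ✓
  (4,9) → (φ(4),φ(9)) = (2,6) ∈ E(G2) ✓
  (4,10) → (φ(4),φ(10)) = (2,11) ∈ E(G2) ✓
  (4,11) → (φ(4),φ(11)) = (1,2) ∈ E(G2) ✓
  (5,10) → (φ(5),φ(10)) = (10,11) ∈ E(G2) ✓
  (6,7) → (φ(6),φ(7)) = (7,8) ∈ E(G2) ✓
  (6,11) → (φ(6),φ(11)) = (1,8) ∈ E(G2) ✓
  (7,11) → (φ(7),φ(11)) = (1,7) ∈ E(G2) ✓
  (8,10) → (φ(8),φ(10)) = (9,11) ∈ E(G2) ✓
  (8,11) → (φ(8),φ(11)) = (1,9) ∈ E(G2) ✓
  (9,10) → (φ(9),φ(10)) = (6,11) ∈ E(G2) ✓
  (9,11) → (φ(9),φ(11)) = (1,6) ∈ E(G2) ✓
  (10,11) → (φ(10),φ(11)) = (1,11) ∈ E(G2) ✓
All 33 edges of G1 map to edges of G2, and |E(G1)| = |E(G2)| = 33, so φ is a bijection on edges as well as vertices. Hence G1 ≅ G2.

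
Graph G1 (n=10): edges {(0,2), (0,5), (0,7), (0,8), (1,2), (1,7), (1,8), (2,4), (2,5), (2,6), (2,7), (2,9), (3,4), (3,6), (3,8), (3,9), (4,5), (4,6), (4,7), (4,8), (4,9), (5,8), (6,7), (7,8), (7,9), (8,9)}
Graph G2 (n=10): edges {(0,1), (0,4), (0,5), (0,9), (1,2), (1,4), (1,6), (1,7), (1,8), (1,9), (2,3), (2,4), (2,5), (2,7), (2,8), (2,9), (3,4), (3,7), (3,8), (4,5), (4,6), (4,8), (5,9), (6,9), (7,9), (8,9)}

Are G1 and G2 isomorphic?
Yes, isomorphic

The graphs are isomorphic.
One valid mapping φ: V(G1) → V(G2): 0→0, 1→6, 2→9, 3→3, 4→2, 5→5, 6→7, 7→1, 8→4, 9→8

Verify φ preserves adjacency — for each edge of G1, its image is an edge of G2:
  (0,2) → (φ(0),φ(2)) = (0,9) ∈ E(G2) ✓
  (0,5) → (φ(0),φ(5)) = (0,5) ∈ E(G2) ✓
  (0,7) → (φ(0),φ(7)) = (0,1) ∈ E(G2) ✓
  (0,8) → (φ(0),φ(8)) = (0,4) ∈ E(G2) ✓
  (1,2) → (φ(1),φ(2)) = (6,9) ∈ E(G2) ✓
  (1,7) → (φ(1),φ(7)) = (1,6) ∈ E(G2) ✓
  (1,8) → (φ(1),φ(8)) = (4,6) ∈ E(G2) ✓
  (2,4) → (φ(2),φ(4)) = (2,9) ∈ E(G2) ✓
  (2,5) → (φ(2),φ(5)) = (5,9) ∈ E(G2) ✓
  (2,6) → (φ(2),φ(6)) = (7,9) ∈ E(G2) ✓
  (2,7) → (φ(2),φ(7)) = (1,9) ∈ E(G2) ✓
  (2,9) → (φ(2),φ(9)) = (8,9) ∈ E(G2) ✓
  (3,4) → (φ(3),φ(4)) = (2,3) ∈ E(G2) ✓
  (3,6) → (φ(3),φ(6)) = (3,7) ∈ E(G2) ✓
  (3,8) → (φ(3),φ(8)) = (3,4) ∈ E(G2) ✓
  (3,9) → (φ(3),φ(9)) = (3,8) ∈ E(G2) ✓
  (4,5) → (φ(4),φ(5)) = (2,5) ∈ E(G2) ✓
  (4,6) → (φ(4),φ(6)) = (2,7) ∈ E(G2) ✓
  (4,7) → (φ(4),φ(7)) = (1,2) ∈ E(G2) ✓
  (4,8) → (φ(4),φ(8)) = (2,4) ∈ E(G2) ✓
  (4,9) → (φ(4),φ(9)) = (2,8) ∈ E(G2) ✓
  (5,8) → (φ(5),φ(8)) = (4,5) ∈ E(G2) ✓
  (6,7) → (φ(6),φ(7)) = (1,7) ∈ E(G2) ✓
  (7,8) → (φ(7),φ(8)) = (1,4) ∈ E(G2) ✓
  (7,9) → (φ(7),φ(9)) = (1,8) ∈ E(G2) ✓
  (8,9) → (φ(8),φ(9)) = (4,8) ∈ E(G2) ✓
All 26 edges of G1 map to edges of G2, and |E(G1)| = |E(G2)| = 26, so φ is a bijection on edges as well as vertices. Hence G1 ≅ G2.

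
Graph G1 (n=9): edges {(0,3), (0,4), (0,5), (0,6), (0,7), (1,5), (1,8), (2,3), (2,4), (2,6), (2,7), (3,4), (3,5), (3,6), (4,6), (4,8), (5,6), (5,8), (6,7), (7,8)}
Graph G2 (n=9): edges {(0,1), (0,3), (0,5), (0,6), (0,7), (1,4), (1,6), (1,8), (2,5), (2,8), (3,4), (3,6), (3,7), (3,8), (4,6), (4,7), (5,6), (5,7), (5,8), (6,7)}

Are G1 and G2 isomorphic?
Yes, isomorphic

The graphs are isomorphic.
One valid mapping φ: V(G1) → V(G2): 0→0, 1→2, 2→4, 3→7, 4→3, 5→5, 6→6, 7→1, 8→8

Verify φ preserves adjacency — for each edge of G1, its image is an edge of G2:
  (0,3) → (φ(0),φ(3)) = (0,7) ∈ E(G2) ✓
  (0,4) → (φ(0),φ(4)) = (0,3) ∈ E(G2) ✓
  (0,5) → (φ(0),φ(5)) = (0,5) ∈ E(G2) ✓
  (0,6) → (φ(0),φ(6)) = (0,6) ∈ E(G2) ✓
  (0,7) → (φ(0),φ(7)) = (0,1) ∈ E(G2) ✓
  (1,5) → (φ(1),φ(5)) = (2,5) ∈ E(G2) ✓
  (1,8) → (φ(1),φ(8)) = (2,8) ∈ E(G2) ✓
  (2,3) → (φ(2),φ(3)) = (4,7) ∈ E(G2) ✓
  (2,4) → (φ(2),φ(4)) = (3,4) ∈ E(G2) ✓
  (2,6) → (φ(2),φ(6)) = (4,6) ∈ E(G2) ✓
  (2,7) → (φ(2),φ(7)) = (1,4) ∈ E(G2) ✓
  (3,4) → (φ(3),φ(4)) = (3,7) ∈ E(G2) ✓
  (3,5) → (φ(3),φ(5)) = (5,7) ∈ E(G2) ✓
  (3,6) → (φ(3),φ(6)) = (6,7) ∈ E(G2) ✓
  (4,6) → (φ(4),φ(6)) = (3,6) ∈ E(G2) ✓
  (4,8) → (φ(4),φ(8)) = (3,8) ∈ E(G2) ✓
  (5,6) → (φ(5),φ(6)) = (5,6) ∈ E(G2) ✓
  (5,8) → (φ(5),φ(8)) = (5,8) ∈ E(G2) ✓
  (6,7) → (φ(6),φ(7)) = (1,6) ∈ E(G2) ✓
  (7,8) → (φ(7),φ(8)) = (1,8) ∈ E(G2) ✓
All 20 edges of G1 map to edges of G2, and |E(G1)| = |E(G2)| = 20, so φ is a bijection on edges as well as vertices. Hence G1 ≅ G2.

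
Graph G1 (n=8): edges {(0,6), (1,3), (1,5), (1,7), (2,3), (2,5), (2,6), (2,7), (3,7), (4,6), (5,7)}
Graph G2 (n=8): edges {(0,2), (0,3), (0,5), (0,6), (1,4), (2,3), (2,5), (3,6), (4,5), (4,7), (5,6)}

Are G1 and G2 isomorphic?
Yes, isomorphic

The graphs are isomorphic.
One valid mapping φ: V(G1) → V(G2): 0→7, 1→3, 2→5, 3→6, 4→1, 5→2, 6→4, 7→0

Verify φ preserves adjacency — for each edge of G1, its image is an edge of G2:
  (0,6) → (φ(0),φ(6)) = (4,7) ∈ E(G2) ✓
  (1,3) → (φ(1),φ(3)) = (3,6) ∈ E(G2) ✓
  (1,5) → (φ(1),φ(5)) = (2,3) ∈ E(G2) ✓
  (1,7) → (φ(1),φ(7)) = (0,3) ∈ E(G2) ✓
  (2,3) → (φ(2),φ(3)) = (5,6) ∈ E(G2) ✓
  (2,5) → (φ(2),φ(5)) = (2,5) ∈ E(G2) ✓
  (2,6) → (φ(2),φ(6)) = (4,5) ∈ E(G2) ✓
  (2,7) → (φ(2),φ(7)) = (0,5) ∈ E(G2) ✓
  (3,7) → (φ(3),φ(7)) = (0,6) ∈ E(G2) ✓
  (4,6) → (φ(4),φ(6)) = (1,4) ∈ E(G2) ✓
  (5,7) → (φ(5),φ(7)) = (0,2) ∈ E(G2) ✓
All 11 edges of G1 map to edges of G2, and |E(G1)| = |E(G2)| = 11, so φ is a bijection on edges as well as vertices. Hence G1 ≅ G2.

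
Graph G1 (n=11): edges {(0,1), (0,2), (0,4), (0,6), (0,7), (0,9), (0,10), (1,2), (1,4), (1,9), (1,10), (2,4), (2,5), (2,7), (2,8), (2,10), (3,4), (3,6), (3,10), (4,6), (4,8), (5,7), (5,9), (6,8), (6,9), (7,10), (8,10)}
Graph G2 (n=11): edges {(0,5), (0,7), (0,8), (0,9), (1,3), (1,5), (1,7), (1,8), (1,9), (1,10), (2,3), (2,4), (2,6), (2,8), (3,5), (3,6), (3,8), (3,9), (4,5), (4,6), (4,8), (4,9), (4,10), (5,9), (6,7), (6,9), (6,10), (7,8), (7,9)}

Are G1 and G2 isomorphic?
No, not isomorphic

The graphs are NOT isomorphic.

Degrees in G1: deg(0)=7, deg(1)=5, deg(2)=7, deg(3)=3, deg(4)=6, deg(5)=3, deg(6)=5, deg(7)=4, deg(8)=4, deg(9)=4, deg(10)=6.
Sorted degree sequence of G1: [7, 7, 6, 6, 5, 5, 4, 4, 4, 3, 3].
Degrees in G2: deg(0)=4, deg(1)=6, deg(2)=4, deg(3)=6, deg(4)=6, deg(5)=5, deg(6)=6, deg(7)=5, deg(8)=6, deg(9)=7, deg(10)=3.
Sorted degree sequence of G2: [7, 6, 6, 6, 6, 6, 5, 5, 4, 4, 3].
The (sorted) degree sequence is an isomorphism invariant, so since G1 and G2 have different degree sequences they cannot be isomorphic.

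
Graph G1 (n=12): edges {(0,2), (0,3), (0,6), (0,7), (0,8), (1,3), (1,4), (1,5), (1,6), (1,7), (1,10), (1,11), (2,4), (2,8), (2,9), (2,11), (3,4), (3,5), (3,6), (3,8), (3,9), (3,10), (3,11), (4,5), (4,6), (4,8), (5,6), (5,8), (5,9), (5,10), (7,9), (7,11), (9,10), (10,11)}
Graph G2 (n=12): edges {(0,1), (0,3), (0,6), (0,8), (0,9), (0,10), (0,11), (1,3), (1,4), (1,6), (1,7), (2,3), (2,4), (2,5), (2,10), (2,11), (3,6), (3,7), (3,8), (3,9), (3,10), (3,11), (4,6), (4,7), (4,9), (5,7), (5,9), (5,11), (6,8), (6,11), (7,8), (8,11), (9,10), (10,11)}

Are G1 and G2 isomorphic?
Yes, isomorphic

The graphs are isomorphic.
One valid mapping φ: V(G1) → V(G2): 0→7, 1→11, 2→4, 3→3, 4→6, 5→0, 6→8, 7→5, 8→1, 9→9, 10→10, 11→2

Verify φ preserves adjacency — for each edge of G1, its image is an edge of G2:
  (0,2) → (φ(0),φ(2)) = (4,7) ∈ E(G2) ✓
  (0,3) → (φ(0),φ(3)) = (3,7) ∈ E(G2) ✓
  (0,6) → (φ(0),φ(6)) = (7,8) ∈ E(G2) ✓
  (0,7) → (φ(0),φ(7)) = (5,7) ∈ E(G2) ✓
  (0,8) → (φ(0),φ(8)) = (1,7) ∈ E(G2) ✓
  (1,3) → (φ(1),φ(3)) = (3,11) ∈ E(G2) ✓
  (1,4) → (φ(1),φ(4)) = (6,11) ∈ E(G2) ✓
  (1,5) → (φ(1),φ(5)) = (0,11) ∈ E(G2) ✓
  (1,6) → (φ(1),φ(6)) = (8,11) ∈ E(G2) ✓
  (1,7) → (φ(1),φ(7)) = (5,11) ∈ E(G2) ✓
  (1,10) → (φ(1),φ(10)) = (10,11) ∈ E(G2) ✓
  (1,11) → (φ(1),φ(11)) = (2,11) ∈ E(G2) ✓
  (2,4) → (φ(2),φ(4)) = (4,6) ∈ E(G2) ✓
  (2,8) → (φ(2),φ(8)) = (1,4) ∈ E(G2) ✓
  (2,9) → (φ(2),φ(9)) = (4,9) ∈ E(G2) ✓
  (2,11) → (φ(2),φ(11)) = (2,4) ∈ E(G2) ✓
  (3,4) → (φ(3),φ(4)) = (3,6) ∈ E(G2) ✓
  (3,5) → (φ(3),φ(5)) = (0,3) ∈ E(G2) ✓
  (3,6) → (φ(3),φ(6)) = (3,8) ∈ E(G2) ✓
  (3,8) → (φ(3),φ(8)) = (1,3) ∈ E(G2) ✓
  (3,9) → (φ(3),φ(9)) = (3,9) ∈ E(G2) ✓
  (3,10) → (φ(3),φ(10)) = (3,10) ∈ E(G2) ✓
  (3,11) → (φ(3),φ(11)) = (2,3) ∈ E(G2) ✓
  (4,5) → (φ(4),φ(5)) = (0,6) ∈ E(G2) ✓
  (4,6) → (φ(4),φ(6)) = (6,8) ∈ E(G2) ✓
  (4,8) → (φ(4),φ(8)) = (1,6) ∈ E(G2) ✓
  (5,6) → (φ(5),φ(6)) = (0,8) ∈ E(G2) ✓
  (5,8) → (φ(5),φ(8)) = (0,1) ∈ E(G2) ✓
  (5,9) → (φ(5),φ(9)) = (0,9) ∈ E(G2) ✓
  (5,10) → (φ(5),φ(10)) = (0,10) ∈ E(G2) ✓
  (7,9) → (φ(7),φ(9)) = (5,9) ∈ E(G2) ✓
  (7,11) → (φ(7),φ(11)) = (2,5) ∈ E(G2) ✓
  (9,10) → (φ(9),φ(10)) = (9,10) ∈ E(G2) ✓
  (10,11) → (φ(10),φ(11)) = (2,10) ∈ E(G2) ✓
All 34 edges of G1 map to edges of G2, and |E(G1)| = |E(G2)| = 34, so φ is a bijection on edges as well as vertices. Hence G1 ≅ G2.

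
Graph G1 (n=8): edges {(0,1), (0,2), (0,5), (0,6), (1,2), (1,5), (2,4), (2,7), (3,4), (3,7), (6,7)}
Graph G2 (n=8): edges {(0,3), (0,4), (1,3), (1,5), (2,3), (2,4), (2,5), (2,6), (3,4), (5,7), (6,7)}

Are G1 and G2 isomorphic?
Yes, isomorphic

The graphs are isomorphic.
One valid mapping φ: V(G1) → V(G2): 0→3, 1→4, 2→2, 3→7, 4→6, 5→0, 6→1, 7→5

Verify φ preserves adjacency — for each edge of G1, its image is an edge of G2:
  (0,1) → (φ(0),φ(1)) = (3,4) ∈ E(G2) ✓
  (0,2) → (φ(0),φ(2)) = (2,3) ∈ E(G2) ✓
  (0,5) → (φ(0),φ(5)) = (0,3) ∈ E(G2) ✓
  (0,6) → (φ(0),φ(6)) = (1,3) ∈ E(G2) ✓
  (1,2) → (φ(1),φ(2)) = (2,4) ∈ E(G2) ✓
  (1,5) → (φ(1),φ(5)) = (0,4) ∈ E(G2) ✓
  (2,4) → (φ(2),φ(4)) = (2,6) ∈ E(G2) ✓
  (2,7) → (φ(2),φ(7)) = (2,5) ∈ E(G2) ✓
  (3,4) → (φ(3),φ(4)) = (6,7) ∈ E(G2) ✓
  (3,7) → (φ(3),φ(7)) = (5,7) ∈ E(G2) ✓
  (6,7) → (φ(6),φ(7)) = (1,5) ∈ E(G2) ✓
All 11 edges of G1 map to edges of G2, and |E(G1)| = |E(G2)| = 11, so φ is a bijection on edges as well as vertices. Hence G1 ≅ G2.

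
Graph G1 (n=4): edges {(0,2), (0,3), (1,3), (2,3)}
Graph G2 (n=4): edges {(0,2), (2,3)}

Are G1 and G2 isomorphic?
No, not isomorphic

The graphs are NOT isomorphic.

Connected components of G1: 1 component(s) with vertex sets [[0, 1, 2, 3]], sizes [4].
Connected components of G2: 2 component(s) with vertex sets [[1], [0, 2, 3]], sizes [1, 3].
The number of connected components (and the multiset of component sizes) is an isomorphism invariant — an isomorphism maps each component of G1 bijectively onto a component of G2. Since G1 has 1 component(s) and G2 has 2, they cannot be isomorphic.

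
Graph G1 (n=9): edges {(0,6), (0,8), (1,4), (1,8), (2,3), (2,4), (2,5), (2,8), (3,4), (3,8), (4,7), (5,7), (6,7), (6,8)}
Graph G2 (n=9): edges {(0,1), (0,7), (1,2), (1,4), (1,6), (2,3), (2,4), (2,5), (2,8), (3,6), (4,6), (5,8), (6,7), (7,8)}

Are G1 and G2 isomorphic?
Yes, isomorphic

The graphs are isomorphic.
One valid mapping φ: V(G1) → V(G2): 0→5, 1→3, 2→1, 3→4, 4→6, 5→0, 6→8, 7→7, 8→2

Verify φ preserves adjacency — for each edge of G1, its image is an edge of G2:
  (0,6) → (φ(0),φ(6)) = (5,8) ∈ E(G2) ✓
  (0,8) → (φ(0),φ(8)) = (2,5) ∈ E(G2) ✓
  (1,4) → (φ(1),φ(4)) = (3,6) ∈ E(G2) ✓
  (1,8) → (φ(1),φ(8)) = (2,3) ∈ E(G2) ✓
  (2,3) → (φ(2),φ(3)) = (1,4) ∈ E(G2) ✓
  (2,4) → (φ(2),φ(4)) = (1,6) ∈ E(G2) ✓
  (2,5) → (φ(2),φ(5)) = (0,1) ∈ E(G2) ✓
  (2,8) → (φ(2),φ(8)) = (1,2) ∈ E(G2) ✓
  (3,4) → (φ(3),φ(4)) = (4,6) ∈ E(G2) ✓
  (3,8) → (φ(3),φ(8)) = (2,4) ∈ E(G2) ✓
  (4,7) → (φ(4),φ(7)) = (6,7) ∈ E(G2) ✓
  (5,7) → (φ(5),φ(7)) = (0,7) ∈ E(G2) ✓
  (6,7) → (φ(6),φ(7)) = (7,8) ∈ E(G2) ✓
  (6,8) → (φ(6),φ(8)) = (2,8) ∈ E(G2) ✓
All 14 edges of G1 map to edges of G2, and |E(G1)| = |E(G2)| = 14, so φ is a bijection on edges as well as vertices. Hence G1 ≅ G2.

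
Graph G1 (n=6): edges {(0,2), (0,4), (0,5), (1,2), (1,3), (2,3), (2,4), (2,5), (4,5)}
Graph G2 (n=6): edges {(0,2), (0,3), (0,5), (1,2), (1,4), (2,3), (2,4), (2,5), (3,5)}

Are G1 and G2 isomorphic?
Yes, isomorphic

The graphs are isomorphic.
One valid mapping φ: V(G1) → V(G2): 0→3, 1→4, 2→2, 3→1, 4→5, 5→0

Verify φ preserves adjacency — for each edge of G1, its image is an edge of G2:
  (0,2) → (φ(0),φ(2)) = (2,3) ∈ E(G2) ✓
  (0,4) → (φ(0),φ(4)) = (3,5) ∈ E(G2) ✓
  (0,5) → (φ(0),φ(5)) = (0,3) ∈ E(G2) ✓
  (1,2) → (φ(1),φ(2)) = (2,4) ∈ E(G2) ✓
  (1,3) → (φ(1),φ(3)) = (1,4) ∈ E(G2) ✓
  (2,3) → (φ(2),φ(3)) = (1,2) ∈ E(G2) ✓
  (2,4) → (φ(2),φ(4)) = (2,5) ∈ E(G2) ✓
  (2,5) → (φ(2),φ(5)) = (0,2) ∈ E(G2) ✓
  (4,5) → (φ(4),φ(5)) = (0,5) ∈ E(G2) ✓
All 9 edges of G1 map to edges of G2, and |E(G1)| = |E(G2)| = 9, so φ is a bijection on edges as well as vertices. Hence G1 ≅ G2.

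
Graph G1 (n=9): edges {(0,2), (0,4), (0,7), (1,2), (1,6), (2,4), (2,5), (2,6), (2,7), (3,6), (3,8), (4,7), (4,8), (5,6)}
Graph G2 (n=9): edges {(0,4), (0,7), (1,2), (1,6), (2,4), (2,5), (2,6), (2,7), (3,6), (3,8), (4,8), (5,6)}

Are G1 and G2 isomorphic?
No, not isomorphic

The graphs are NOT isomorphic.

Counting edges: G1 has 14 edge(s); G2 has 12 edge(s).
Edge count is an isomorphism invariant (a bijection on vertices induces a bijection on edges), so differing edge counts rule out isomorphism.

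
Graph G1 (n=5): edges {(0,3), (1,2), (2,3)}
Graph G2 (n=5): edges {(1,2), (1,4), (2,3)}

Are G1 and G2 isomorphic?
Yes, isomorphic

The graphs are isomorphic.
One valid mapping φ: V(G1) → V(G2): 0→3, 1→4, 2→1, 3→2, 4→0

Verify φ preserves adjacency — for each edge of G1, its image is an edge of G2:
  (0,3) → (φ(0),φ(3)) = (2,3) ∈ E(G2) ✓
  (1,2) → (φ(1),φ(2)) = (1,4) ∈ E(G2) ✓
  (2,3) → (φ(2),φ(3)) = (1,2) ∈ E(G2) ✓
All 3 edges of G1 map to edges of G2, and |E(G1)| = |E(G2)| = 3, so φ is a bijection on edges as well as vertices. Hence G1 ≅ G2.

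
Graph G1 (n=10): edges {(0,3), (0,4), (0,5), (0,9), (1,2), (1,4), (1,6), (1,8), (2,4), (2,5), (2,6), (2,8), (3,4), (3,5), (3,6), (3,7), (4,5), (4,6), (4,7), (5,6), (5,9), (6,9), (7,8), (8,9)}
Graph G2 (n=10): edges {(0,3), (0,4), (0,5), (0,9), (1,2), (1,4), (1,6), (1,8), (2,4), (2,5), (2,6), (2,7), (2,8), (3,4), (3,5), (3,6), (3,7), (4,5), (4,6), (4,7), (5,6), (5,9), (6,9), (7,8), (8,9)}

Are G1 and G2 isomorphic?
No, not isomorphic

The graphs are NOT isomorphic.

Counting edges: G1 has 24 edge(s); G2 has 25 edge(s).
Edge count is an isomorphism invariant (a bijection on vertices induces a bijection on edges), so differing edge counts rule out isomorphism.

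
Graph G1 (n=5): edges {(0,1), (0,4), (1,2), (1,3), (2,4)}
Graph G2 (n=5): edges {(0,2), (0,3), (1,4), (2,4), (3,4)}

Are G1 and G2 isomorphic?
Yes, isomorphic

The graphs are isomorphic.
One valid mapping φ: V(G1) → V(G2): 0→3, 1→4, 2→2, 3→1, 4→0

Verify φ preserves adjacency — for each edge of G1, its image is an edge of G2:
  (0,1) → (φ(0),φ(1)) = (3,4) ∈ E(G2) ✓
  (0,4) → (φ(0),φ(4)) = (0,3) ∈ E(G2) ✓
  (1,2) → (φ(1),φ(2)) = (2,4) ∈ E(G2) ✓
  (1,3) → (φ(1),φ(3)) = (1,4) ∈ E(G2) ✓
  (2,4) → (φ(2),φ(4)) = (0,2) ∈ E(G2) ✓
All 5 edges of G1 map to edges of G2, and |E(G1)| = |E(G2)| = 5, so φ is a bijection on edges as well as vertices. Hence G1 ≅ G2.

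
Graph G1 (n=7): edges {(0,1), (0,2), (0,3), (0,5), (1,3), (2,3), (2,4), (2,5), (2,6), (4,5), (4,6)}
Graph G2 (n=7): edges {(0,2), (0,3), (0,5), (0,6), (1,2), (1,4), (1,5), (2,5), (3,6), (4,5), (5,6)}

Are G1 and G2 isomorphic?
Yes, isomorphic

The graphs are isomorphic.
One valid mapping φ: V(G1) → V(G2): 0→0, 1→3, 2→5, 3→6, 4→1, 5→2, 6→4

Verify φ preserves adjacency — for each edge of G1, its image is an edge of G2:
  (0,1) → (φ(0),φ(1)) = (0,3) ∈ E(G2) ✓
  (0,2) → (φ(0),φ(2)) = (0,5) ∈ E(G2) ✓
  (0,3) → (φ(0),φ(3)) = (0,6) ∈ E(G2) ✓
  (0,5) → (φ(0),φ(5)) = (0,2) ∈ E(G2) ✓
  (1,3) → (φ(1),φ(3)) = (3,6) ∈ E(G2) ✓
  (2,3) → (φ(2),φ(3)) = (5,6) ∈ E(G2) ✓
  (2,4) → (φ(2),φ(4)) = (1,5) ∈ E(G2) ✓
  (2,5) → (φ(2),φ(5)) = (2,5) ∈ E(G2) ✓
  (2,6) → (φ(2),φ(6)) = (4,5) ∈ E(G2) ✓
  (4,5) → (φ(4),φ(5)) = (1,2) ∈ E(G2) ✓
  (4,6) → (φ(4),φ(6)) = (1,4) ∈ E(G2) ✓
All 11 edges of G1 map to edges of G2, and |E(G1)| = |E(G2)| = 11, so φ is a bijection on edges as well as vertices. Hence G1 ≅ G2.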